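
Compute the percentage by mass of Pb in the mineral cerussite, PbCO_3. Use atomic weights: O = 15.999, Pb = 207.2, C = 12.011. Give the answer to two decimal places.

Formula mass = 1×207.2 + 1×12.011 + 3×15.999 = 267.208 g/mol, of which 207.200 g is Pb.
So Pb makes up 207.200/267.208 = 0.7754 of the mass, i.e. 77.54%.

77.54 wt%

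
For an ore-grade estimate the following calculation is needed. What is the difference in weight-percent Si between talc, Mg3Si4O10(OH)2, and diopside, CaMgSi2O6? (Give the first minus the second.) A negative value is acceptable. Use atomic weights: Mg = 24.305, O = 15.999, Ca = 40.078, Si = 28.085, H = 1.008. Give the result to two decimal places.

3.68 percentage points

First mineral: 112.340 g Si in 379.259 g formula = 29.62 wt% Si.
Second mineral: 56.170 g Si in 216.547 g formula = 25.94 wt% Si.
29.62% − 25.94% gives a difference of 3.68 percentage points.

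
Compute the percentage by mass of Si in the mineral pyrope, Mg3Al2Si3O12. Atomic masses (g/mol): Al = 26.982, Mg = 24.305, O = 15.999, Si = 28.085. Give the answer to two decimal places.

20.90 weight percent

Molar mass of Mg3Al2Si3O12: 3·24.305 + 2·26.982 + 3·28.085 + 12·15.999 = 403.122 g/mol.
Mass of Si per formula unit: 3 × 28.085 = 84.255 g.
Weight fraction Si = 84.255 / 403.122 = 0.2090.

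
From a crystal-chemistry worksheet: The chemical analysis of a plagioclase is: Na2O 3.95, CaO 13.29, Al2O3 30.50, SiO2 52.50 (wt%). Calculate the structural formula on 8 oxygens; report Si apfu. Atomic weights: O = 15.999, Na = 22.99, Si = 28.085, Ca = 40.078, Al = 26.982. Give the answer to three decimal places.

3.95 wt% Na2O ÷ 61.979 g/mol = 0.06373 mol, giving 0.12746 Na and 0.06373 O.
13.29 wt% CaO ÷ 56.077 g/mol = 0.23700 mol, giving 0.23700 Ca and 0.23700 O.
30.50 wt% Al2O3 ÷ 101.961 g/mol = 0.29913 mol, giving 0.59826 Al and 0.89739 O.
52.50 wt% SiO2 ÷ 60.083 g/mol = 0.87379 mol, giving 0.87379 Si and 1.74758 O.
Oxygen sums to 2.94570; scaling by 8/2.94570 = 2.71582 puts the formula on 8 O.
Si: 0.87379 × 2.71582 = 2.373 atoms per formula unit.

2.373 Si apfu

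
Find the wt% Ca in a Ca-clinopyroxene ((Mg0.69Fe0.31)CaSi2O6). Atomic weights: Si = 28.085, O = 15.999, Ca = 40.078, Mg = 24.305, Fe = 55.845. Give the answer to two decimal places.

M((Mg0.69Fe0.31)CaSi2O6) = 226.324 g/mol.
Ca contributes 1 × 40.078 = 40.078 g per mole.
40.078/226.324 = 0.1771 → 17.71%.

17.71 mass %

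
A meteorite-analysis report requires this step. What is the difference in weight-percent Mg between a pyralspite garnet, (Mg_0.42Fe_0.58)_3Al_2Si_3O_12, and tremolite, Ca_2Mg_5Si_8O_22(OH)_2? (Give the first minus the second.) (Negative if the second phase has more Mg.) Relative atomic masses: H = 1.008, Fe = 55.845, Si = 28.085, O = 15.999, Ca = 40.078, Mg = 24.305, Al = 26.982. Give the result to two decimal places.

Mg in (Mg_0.42Fe_0.58)_3Al_2Si_3O_12: molar mass 458.002 g/mol; 1.26×24.305 = 30.624 g → 6.69 wt%.
Mg in Ca_2Mg_5Si_8O_22(OH)_2: molar mass 812.353 g/mol; 5×24.305 = 121.525 g → 14.96 wt%.
Difference = 6.69 − 14.96 = -8.27 percentage points.

-8.27 percentage points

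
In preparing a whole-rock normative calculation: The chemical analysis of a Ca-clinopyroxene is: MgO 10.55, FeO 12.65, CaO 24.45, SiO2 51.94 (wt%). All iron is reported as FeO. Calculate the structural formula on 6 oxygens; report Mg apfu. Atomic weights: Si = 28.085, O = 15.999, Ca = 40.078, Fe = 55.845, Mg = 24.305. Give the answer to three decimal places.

0.603 Mg apfu

MgO: 10.55/40.304 = 0.26176 mol → 0.26176 mol Mg, 0.26176 mol O.
FeO: 12.65/71.844 = 0.17608 mol → 0.17608 mol Fe, 0.17608 mol O.
CaO: 24.45/56.077 = 0.43601 mol → 0.43601 mol Ca, 0.43601 mol O.
SiO2: 51.94/60.083 = 0.86447 mol → 0.86447 mol Si, 1.72894 mol O.
Total oxygen = 2.60279 mol. Normalization factor = 6/2.60279 = 2.30522.
Mg per 6 O = 0.26176 × 2.30522 = 0.603.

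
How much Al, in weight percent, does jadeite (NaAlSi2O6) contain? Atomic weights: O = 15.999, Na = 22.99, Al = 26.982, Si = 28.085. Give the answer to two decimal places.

13.35 weight percent

Molar mass of NaAlSi2O6: 1·22.99 + 1·26.982 + 2·28.085 + 6·15.999 = 202.136 g/mol.
Mass of Al per formula unit: 1 × 26.982 = 26.982 g.
Weight fraction Al = 26.982 / 202.136 = 0.1335.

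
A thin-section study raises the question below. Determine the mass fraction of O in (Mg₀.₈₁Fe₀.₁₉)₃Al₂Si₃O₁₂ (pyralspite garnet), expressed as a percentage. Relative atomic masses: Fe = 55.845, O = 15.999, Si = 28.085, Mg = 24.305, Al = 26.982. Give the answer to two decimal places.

M((Mg₀.₈₁Fe₀.₁₉)₃Al₂Si₃O₁₂) = 421.100 g/mol.
O contributes 12 × 15.999 = 191.988 g per mole.
191.988/421.100 = 0.4559 → 45.59%.

45.59 mass %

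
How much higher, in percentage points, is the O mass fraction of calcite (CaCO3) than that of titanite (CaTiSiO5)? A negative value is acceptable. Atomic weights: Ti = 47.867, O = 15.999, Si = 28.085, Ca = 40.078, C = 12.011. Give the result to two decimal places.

7.15 percentage points

M(CaCO3) = 100.086 g/mol, so wt% O = 47.997/100.086 × 100 = 47.96%.
M(CaTiSiO5) = 196.025 g/mol, so wt% O = 79.995/196.025 × 100 = 40.81%.
47.96 − 40.81 = 7.15 pp.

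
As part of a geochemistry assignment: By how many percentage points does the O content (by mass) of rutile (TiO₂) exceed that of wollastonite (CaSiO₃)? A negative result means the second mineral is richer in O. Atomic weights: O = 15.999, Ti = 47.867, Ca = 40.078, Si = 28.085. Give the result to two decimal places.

O in TiO₂: molar mass 79.865 g/mol; 2×15.999 = 31.998 g → 40.07 wt%.
O in CaSiO₃: molar mass 116.160 g/mol; 3×15.999 = 47.997 g → 41.32 wt%.
Difference = 40.07 − 41.32 = -1.25 percentage points.

-1.25 percentage points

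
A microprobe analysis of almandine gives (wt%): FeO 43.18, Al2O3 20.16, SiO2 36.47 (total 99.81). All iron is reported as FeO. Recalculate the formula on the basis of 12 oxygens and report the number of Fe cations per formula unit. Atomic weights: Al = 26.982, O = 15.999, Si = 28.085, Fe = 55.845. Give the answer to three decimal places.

2.995 Fe apfu

43.18 wt% FeO ÷ 71.844 g/mol = 0.60102 mol, giving 0.60102 Fe and 0.60102 O.
20.16 wt% Al2O3 ÷ 101.961 g/mol = 0.19772 mol, giving 0.39544 Al and 0.59316 O.
36.47 wt% SiO2 ÷ 60.083 g/mol = 0.60699 mol, giving 0.60699 Si and 1.21398 O.
Oxygen sums to 2.40816; scaling by 12/2.40816 = 4.98306 puts the formula on 12 O.
Fe: 0.60102 × 4.98306 = 2.995 atoms per formula unit.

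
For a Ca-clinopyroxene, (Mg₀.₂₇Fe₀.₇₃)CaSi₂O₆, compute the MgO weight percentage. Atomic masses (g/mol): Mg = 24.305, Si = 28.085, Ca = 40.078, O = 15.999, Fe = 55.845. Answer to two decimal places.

4.54 wt%

M((Mg₀.₂₇Fe₀.₇₃)CaSi₂O₆) = 239.571 g/mol; M(MgO) = 40.304 g/mol.
Moles MgO per formula unit = 0.27 Mg ÷ 1 = 0.2700.
MgO fraction = (0.2700 × 40.304) / 239.571 = 10.882/239.571 = 0.0454.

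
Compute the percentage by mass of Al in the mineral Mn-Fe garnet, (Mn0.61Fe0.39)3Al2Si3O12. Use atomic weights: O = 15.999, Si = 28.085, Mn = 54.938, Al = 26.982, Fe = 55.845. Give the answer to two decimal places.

10.88 mass %

Molar mass of (Mn0.61Fe0.39)3Al2Si3O12: 1.83·54.938 + 1.17·55.845 + 2·26.982 + 3·28.085 + 12·15.999 = 496.082 g/mol.
Mass of Al per formula unit: 2 × 26.982 = 53.964 g.
Weight fraction Al = 53.964 / 496.082 = 0.1088.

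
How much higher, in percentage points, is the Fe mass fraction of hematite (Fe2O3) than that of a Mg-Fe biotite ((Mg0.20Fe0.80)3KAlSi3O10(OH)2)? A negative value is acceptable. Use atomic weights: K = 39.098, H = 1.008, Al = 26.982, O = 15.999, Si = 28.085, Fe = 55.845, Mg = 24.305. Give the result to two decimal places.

Fe in Fe2O3: molar mass 159.687 g/mol; 2×55.845 = 111.690 g → 69.94 wt%.
Fe in (Mg0.20Fe0.80)3KAlSi3O10(OH)2: molar mass 492.950 g/mol; 2.40×55.845 = 134.028 g → 27.19 wt%.
Difference = 69.94 − 27.19 = 42.75 percentage points.

42.75 percentage points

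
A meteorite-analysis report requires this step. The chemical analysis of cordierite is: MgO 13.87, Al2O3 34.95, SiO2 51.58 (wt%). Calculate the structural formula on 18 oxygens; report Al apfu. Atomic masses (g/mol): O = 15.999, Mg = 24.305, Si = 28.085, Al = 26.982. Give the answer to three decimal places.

3.994 Al apfu

MgO: 13.87/40.304 = 0.34413 mol → 0.34413 mol Mg, 0.34413 mol O.
Al2O3: 34.95/101.961 = 0.34278 mol → 0.68556 mol Al, 1.02834 mol O.
SiO2: 51.58/60.083 = 0.85848 mol → 0.85848 mol Si, 1.71696 mol O.
Total oxygen = 3.08943 mol. Normalization factor = 18/3.08943 = 5.82632.
Al per 18 O = 0.68556 × 5.82632 = 3.994.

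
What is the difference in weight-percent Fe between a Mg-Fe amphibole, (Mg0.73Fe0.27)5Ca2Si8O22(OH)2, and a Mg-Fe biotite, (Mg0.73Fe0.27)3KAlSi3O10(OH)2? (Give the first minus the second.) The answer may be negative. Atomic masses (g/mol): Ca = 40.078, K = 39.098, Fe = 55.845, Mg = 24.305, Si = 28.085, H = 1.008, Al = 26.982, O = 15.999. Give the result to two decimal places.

-1.40 percentage points

Fe in (Mg0.73Fe0.27)5Ca2Si8O22(OH)2: molar mass 854.932 g/mol; 1.35×55.845 = 75.391 g → 8.82 wt%.
Fe in (Mg0.73Fe0.27)3KAlSi3O10(OH)2: molar mass 442.801 g/mol; 0.81×55.845 = 45.234 g → 10.22 wt%.
Difference = 8.82 − 10.22 = -1.40 percentage points.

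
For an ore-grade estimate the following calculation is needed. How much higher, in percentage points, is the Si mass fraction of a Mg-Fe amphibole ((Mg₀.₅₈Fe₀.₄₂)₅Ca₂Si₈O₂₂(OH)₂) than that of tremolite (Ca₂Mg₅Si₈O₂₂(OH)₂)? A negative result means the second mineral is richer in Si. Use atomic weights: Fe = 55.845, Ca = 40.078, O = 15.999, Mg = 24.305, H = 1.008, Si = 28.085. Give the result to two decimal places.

Si in (Mg₀.₅₈Fe₀.₄₂)₅Ca₂Si₈O₂₂(OH)₂: molar mass 878.587 g/mol; 8×28.085 = 224.680 g → 25.57 wt%.
Si in Ca₂Mg₅Si₈O₂₂(OH)₂: molar mass 812.353 g/mol; 8×28.085 = 224.680 g → 27.66 wt%.
Difference = 25.57 − 27.66 = -2.09 percentage points.

-2.09 percentage points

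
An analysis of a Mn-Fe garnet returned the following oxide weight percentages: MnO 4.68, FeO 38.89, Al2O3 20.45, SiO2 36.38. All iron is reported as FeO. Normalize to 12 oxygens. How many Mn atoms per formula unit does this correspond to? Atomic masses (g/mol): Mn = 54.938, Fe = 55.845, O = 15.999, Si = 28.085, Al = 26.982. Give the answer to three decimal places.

0.327 Mn apfu

MnO: 4.68/70.937 = 0.06597 mol → 0.06597 mol Mn, 0.06597 mol O.
FeO: 38.89/71.844 = 0.54131 mol → 0.54131 mol Fe, 0.54131 mol O.
Al2O3: 20.45/101.961 = 0.20057 mol → 0.40114 mol Al, 0.60171 mol O.
SiO2: 36.38/60.083 = 0.60550 mol → 0.60550 mol Si, 1.21100 mol O.
Total oxygen = 2.41999 mol. Normalization factor = 12/2.41999 = 4.95870.
Mn per 12 O = 0.06597 × 4.95870 = 0.327.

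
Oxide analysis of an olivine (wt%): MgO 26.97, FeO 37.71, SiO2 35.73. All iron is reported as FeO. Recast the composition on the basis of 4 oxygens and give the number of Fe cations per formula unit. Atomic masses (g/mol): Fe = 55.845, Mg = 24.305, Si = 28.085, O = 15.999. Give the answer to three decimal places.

26.97 wt% MgO ÷ 40.304 g/mol = 0.66916 mol, giving 0.66916 Mg and 0.66916 O.
37.71 wt% FeO ÷ 71.844 g/mol = 0.52489 mol, giving 0.52489 Fe and 0.52489 O.
35.73 wt% SiO2 ÷ 60.083 g/mol = 0.59468 mol, giving 0.59468 Si and 1.18936 O.
Oxygen sums to 2.38341; scaling by 4/2.38341 = 1.67827 puts the formula on 4 O.
Fe: 0.52489 × 1.67827 = 0.881 atoms per formula unit.

0.881 Fe apfu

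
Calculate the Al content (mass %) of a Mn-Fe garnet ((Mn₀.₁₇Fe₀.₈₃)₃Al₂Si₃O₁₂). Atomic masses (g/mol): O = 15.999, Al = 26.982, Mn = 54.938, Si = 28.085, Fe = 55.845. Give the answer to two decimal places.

10.85 mass %

Molar mass of (Mn₀.₁₇Fe₀.₈₃)₃Al₂Si₃O₁₂: 0.51·54.938 + 2.49·55.845 + 2·26.982 + 3·28.085 + 12·15.999 = 497.279 g/mol.
Mass of Al per formula unit: 2 × 26.982 = 53.964 g.
Weight fraction Al = 53.964 / 497.279 = 0.1085.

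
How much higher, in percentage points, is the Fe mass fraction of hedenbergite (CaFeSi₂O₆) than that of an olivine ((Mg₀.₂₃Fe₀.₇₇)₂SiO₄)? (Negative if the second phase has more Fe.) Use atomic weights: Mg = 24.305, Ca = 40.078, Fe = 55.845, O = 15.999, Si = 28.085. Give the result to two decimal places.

-22.93 percentage points

M(CaFeSi₂O₆) = 248.087 g/mol, so wt% Fe = 55.845/248.087 × 100 = 22.51%.
M((Mg₀.₂₃Fe₀.₇₇)₂SiO₄) = 189.263 g/mol, so wt% Fe = 86.001/189.263 × 100 = 45.44%.
22.51 − 45.44 = -22.93 pp.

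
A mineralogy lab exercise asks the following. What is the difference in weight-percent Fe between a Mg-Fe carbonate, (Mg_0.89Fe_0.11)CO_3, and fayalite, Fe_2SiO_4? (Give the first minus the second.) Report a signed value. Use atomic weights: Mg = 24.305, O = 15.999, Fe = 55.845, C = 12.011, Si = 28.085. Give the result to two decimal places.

First mineral: 6.143 g Fe in 87.782 g formula = 7.00 wt% Fe.
Second mineral: 111.690 g Fe in 203.771 g formula = 54.81 wt% Fe.
7.00% − 54.81% gives a difference of -47.81 percentage points.

-47.81 percentage points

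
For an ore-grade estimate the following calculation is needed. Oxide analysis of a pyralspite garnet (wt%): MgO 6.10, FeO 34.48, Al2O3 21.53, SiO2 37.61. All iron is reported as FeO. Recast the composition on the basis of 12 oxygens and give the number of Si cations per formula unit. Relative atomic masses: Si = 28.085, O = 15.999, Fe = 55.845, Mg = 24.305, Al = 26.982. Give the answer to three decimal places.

2.985 Si apfu

MgO: 6.10/40.304 = 0.15135 mol → 0.15135 mol Mg, 0.15135 mol O.
FeO: 34.48/71.844 = 0.47993 mol → 0.47993 mol Fe, 0.47993 mol O.
Al2O3: 21.53/101.961 = 0.21116 mol → 0.42232 mol Al, 0.63348 mol O.
SiO2: 37.61/60.083 = 0.62597 mol → 0.62597 mol Si, 1.25194 mol O.
Total oxygen = 2.51670 mol. Normalization factor = 12/2.51670 = 4.76815.
Si per 12 O = 0.62597 × 4.76815 = 2.985.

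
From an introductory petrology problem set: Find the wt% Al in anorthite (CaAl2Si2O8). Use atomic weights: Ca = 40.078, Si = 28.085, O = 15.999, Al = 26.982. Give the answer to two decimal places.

Molar mass of CaAl2Si2O8: 1·40.078 + 2·26.982 + 2·28.085 + 8·15.999 = 278.204 g/mol.
Mass of Al per formula unit: 2 × 26.982 = 53.964 g.
Weight fraction Al = 53.964 / 278.204 = 0.1940.

19.40 weight percent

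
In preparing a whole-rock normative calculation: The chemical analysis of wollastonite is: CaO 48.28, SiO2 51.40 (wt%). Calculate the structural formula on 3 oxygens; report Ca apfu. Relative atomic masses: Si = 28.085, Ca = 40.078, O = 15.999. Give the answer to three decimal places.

48.28 wt% CaO ÷ 56.077 g/mol = 0.86096 mol, giving 0.86096 Ca and 0.86096 O.
51.40 wt% SiO2 ÷ 60.083 g/mol = 0.85548 mol, giving 0.85548 Si and 1.71096 O.
Oxygen sums to 2.57192; scaling by 3/2.57192 = 1.16644 puts the formula on 3 O.
Ca: 0.86096 × 1.16644 = 1.004 atoms per formula unit.

1.004 Ca apfu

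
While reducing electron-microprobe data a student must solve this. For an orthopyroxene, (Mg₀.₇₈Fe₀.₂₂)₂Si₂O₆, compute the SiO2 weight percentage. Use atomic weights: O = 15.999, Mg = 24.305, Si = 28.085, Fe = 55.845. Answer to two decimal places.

55.98 wt%

M((Mg₀.₇₈Fe₀.₂₂)₂Si₂O₆) = 214.652 g/mol; M(SiO2) = 60.083 g/mol.
Moles SiO2 per formula unit = 2 Si ÷ 1 = 2.0000.
SiO2 fraction = (2.0000 × 60.083) / 214.652 = 120.166/214.652 = 0.5598.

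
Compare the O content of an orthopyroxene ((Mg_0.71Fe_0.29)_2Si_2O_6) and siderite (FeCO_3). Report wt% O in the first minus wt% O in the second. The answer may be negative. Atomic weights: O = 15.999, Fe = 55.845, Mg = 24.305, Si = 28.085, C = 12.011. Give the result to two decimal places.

First mineral: 95.994 g O in 219.067 g formula = 43.82 wt% O.
Second mineral: 47.997 g O in 115.853 g formula = 41.43 wt% O.
43.82% − 41.43% gives a difference of 2.39 percentage points.

2.39 percentage points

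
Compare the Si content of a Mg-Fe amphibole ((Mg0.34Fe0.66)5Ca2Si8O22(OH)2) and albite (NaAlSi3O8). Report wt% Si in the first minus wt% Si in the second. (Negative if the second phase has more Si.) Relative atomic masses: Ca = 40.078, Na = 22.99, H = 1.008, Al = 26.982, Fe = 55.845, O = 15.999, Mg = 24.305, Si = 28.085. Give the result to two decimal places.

First mineral: 224.680 g Si in 916.435 g formula = 24.52 wt% Si.
Second mineral: 84.255 g Si in 262.219 g formula = 32.13 wt% Si.
24.52% − 32.13% gives a difference of -7.61 percentage points.

-7.61 percentage points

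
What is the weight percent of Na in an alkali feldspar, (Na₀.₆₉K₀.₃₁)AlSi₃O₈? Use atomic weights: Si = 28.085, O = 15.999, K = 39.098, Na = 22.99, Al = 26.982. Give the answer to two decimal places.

Molar mass of (Na₀.₆₉K₀.₃₁)AlSi₃O₈: 0.69×22.99 + 0.31×39.098 + 1×26.982 + 3×28.085 + 8×15.999 = 267.212 g/mol.
Mass of Na per formula unit: 0.69 × 22.99 = 15.863 g.
Weight fraction Na = 15.863 / 267.212 = 0.0594.

5.94 weight percent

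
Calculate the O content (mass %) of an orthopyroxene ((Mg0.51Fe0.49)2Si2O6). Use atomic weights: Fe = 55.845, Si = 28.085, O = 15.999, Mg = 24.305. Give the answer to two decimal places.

41.43 mass %

Molar mass of (Mg0.51Fe0.49)2Si2O6: 1.02×24.305 + 0.98×55.845 + 2×28.085 + 6×15.999 = 231.683 g/mol.
Mass of O per formula unit: 6 × 15.999 = 95.994 g.
Weight fraction O = 95.994 / 231.683 = 0.4143.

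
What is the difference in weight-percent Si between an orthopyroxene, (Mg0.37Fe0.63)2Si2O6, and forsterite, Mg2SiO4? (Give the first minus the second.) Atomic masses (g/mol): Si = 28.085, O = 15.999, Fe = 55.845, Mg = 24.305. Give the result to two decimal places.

3.39 percentage points

First mineral: 56.170 g Si in 240.514 g formula = 23.35 wt% Si.
Second mineral: 28.085 g Si in 140.691 g formula = 19.96 wt% Si.
23.35% − 19.96% gives a difference of 3.39 percentage points.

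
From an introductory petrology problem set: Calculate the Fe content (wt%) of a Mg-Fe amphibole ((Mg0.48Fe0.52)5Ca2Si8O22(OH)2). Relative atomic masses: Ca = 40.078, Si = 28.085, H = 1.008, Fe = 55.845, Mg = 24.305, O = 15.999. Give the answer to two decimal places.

16.23 wt%

Formula mass = 2.40·24.305 + 2.60·55.845 + 2·40.078 + 8·28.085 + 24·15.999 + 2·1.008 = 894.357 g/mol, of which 145.197 g is Fe.
So Fe makes up 145.197/894.357 = 0.1623 of the mass, i.e. 16.23%.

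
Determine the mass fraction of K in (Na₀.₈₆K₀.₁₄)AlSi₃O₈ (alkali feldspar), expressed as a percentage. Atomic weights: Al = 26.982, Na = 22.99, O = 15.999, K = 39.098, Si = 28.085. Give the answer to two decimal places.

M((Na₀.₈₆K₀.₁₄)AlSi₃O₈) = 264.474 g/mol.
K contributes 0.14 × 39.098 = 5.474 g per mole.
5.474/264.474 = 0.0207 → 2.07%.

2.07 weight percent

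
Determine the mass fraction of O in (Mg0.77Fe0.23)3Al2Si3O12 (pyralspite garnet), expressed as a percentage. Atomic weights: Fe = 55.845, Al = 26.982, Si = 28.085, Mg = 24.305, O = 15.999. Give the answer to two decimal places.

45.19 wt%

M((Mg0.77Fe0.23)3Al2Si3O12) = 424.885 g/mol.
O contributes 12 × 15.999 = 191.988 g per mole.
191.988/424.885 = 0.4519 → 45.19%.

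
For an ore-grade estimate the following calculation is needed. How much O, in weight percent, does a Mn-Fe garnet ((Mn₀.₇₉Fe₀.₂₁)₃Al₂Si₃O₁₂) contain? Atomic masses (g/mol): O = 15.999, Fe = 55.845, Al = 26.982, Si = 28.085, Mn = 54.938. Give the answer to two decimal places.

38.74 weight percent

Formula mass = 2.37·54.938 + 0.63·55.845 + 2·26.982 + 3·28.085 + 12·15.999 = 495.592 g/mol, of which 191.988 g is O.
So O makes up 191.988/495.592 = 0.3874 of the mass, i.e. 38.74%.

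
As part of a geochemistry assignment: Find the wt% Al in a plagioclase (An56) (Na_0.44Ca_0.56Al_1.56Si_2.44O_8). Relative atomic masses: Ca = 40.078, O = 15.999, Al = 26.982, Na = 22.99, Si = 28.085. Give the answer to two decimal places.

M(Na_0.44Ca_0.56Al_1.56Si_2.44O_8) = 271.171 g/mol.
Al contributes 1.56 × 26.982 = 42.092 g per mole.
42.092/271.171 = 0.1552 → 15.52%.

15.52 weight percent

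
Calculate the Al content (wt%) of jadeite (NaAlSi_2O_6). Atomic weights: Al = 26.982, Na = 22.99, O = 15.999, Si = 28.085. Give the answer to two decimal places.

Formula mass = 1×22.99 + 1×26.982 + 2×28.085 + 6×15.999 = 202.136 g/mol, of which 26.982 g is Al.
So Al makes up 26.982/202.136 = 0.1335 of the mass, i.e. 13.35%.

13.35 wt%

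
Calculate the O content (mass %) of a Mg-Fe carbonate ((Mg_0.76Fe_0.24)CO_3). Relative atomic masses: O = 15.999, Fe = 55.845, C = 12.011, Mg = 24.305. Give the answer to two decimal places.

52.24 mass %

Molar mass of (Mg_0.76Fe_0.24)CO_3: 0.76·24.305 + 0.24·55.845 + 1·12.011 + 3·15.999 = 91.883 g/mol.
Mass of O per formula unit: 3 × 15.999 = 47.997 g.
Weight fraction O = 47.997 / 91.883 = 0.5224.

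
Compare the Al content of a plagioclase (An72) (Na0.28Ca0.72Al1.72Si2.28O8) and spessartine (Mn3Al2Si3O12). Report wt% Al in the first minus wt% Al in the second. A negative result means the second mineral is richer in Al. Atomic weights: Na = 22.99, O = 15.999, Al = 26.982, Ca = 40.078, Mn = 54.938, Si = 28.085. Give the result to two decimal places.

6.05 percentage points

Al in Na0.28Ca0.72Al1.72Si2.28O8: molar mass 273.728 g/mol; 1.72×26.982 = 46.409 g → 16.95 wt%.
Al in Mn3Al2Si3O12: molar mass 495.021 g/mol; 2×26.982 = 53.964 g → 10.90 wt%.
Difference = 16.95 − 10.90 = 6.05 percentage points.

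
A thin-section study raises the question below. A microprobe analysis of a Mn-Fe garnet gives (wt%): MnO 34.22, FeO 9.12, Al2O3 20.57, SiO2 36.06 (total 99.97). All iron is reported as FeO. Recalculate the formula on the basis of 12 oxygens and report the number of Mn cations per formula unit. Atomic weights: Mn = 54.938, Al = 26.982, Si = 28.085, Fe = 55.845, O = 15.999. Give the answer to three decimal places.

MnO: 34.22/70.937 = 0.48240 mol → 0.48240 mol Mn, 0.48240 mol O.
FeO: 9.12/71.844 = 0.12694 mol → 0.12694 mol Fe, 0.12694 mol O.
Al2O3: 20.57/101.961 = 0.20174 mol → 0.40348 mol Al, 0.60522 mol O.
SiO2: 36.06/60.083 = 0.60017 mol → 0.60017 mol Si, 1.20034 mol O.
Total oxygen = 2.41490 mol. Normalization factor = 12/2.41490 = 4.96915.
Mn per 12 O = 0.48240 × 4.96915 = 2.397.

2.397 Mn apfu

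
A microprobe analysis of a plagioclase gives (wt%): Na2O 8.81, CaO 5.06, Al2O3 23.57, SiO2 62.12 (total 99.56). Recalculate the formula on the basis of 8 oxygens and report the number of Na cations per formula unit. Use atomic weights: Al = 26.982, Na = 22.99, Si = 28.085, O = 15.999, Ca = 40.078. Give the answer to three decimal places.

Na2O (M=61.979): mol = 0.14214; Na = 0.28428, O = 0.14214.
CaO (M=56.077): mol = 0.09023; Ca = 0.09023, O = 0.09023.
Al2O3 (M=101.961): mol = 0.23117; Al = 0.46234, O = 0.69351.
SiO2 (M=60.083): mol = 1.03390; Si = 1.03390, O = 2.06780.
ΣO = 2.99368; factor = 8/ΣO = 2.67230.
Na apfu = 0.28428 × 2.67230 = 0.760.

0.760 Na apfu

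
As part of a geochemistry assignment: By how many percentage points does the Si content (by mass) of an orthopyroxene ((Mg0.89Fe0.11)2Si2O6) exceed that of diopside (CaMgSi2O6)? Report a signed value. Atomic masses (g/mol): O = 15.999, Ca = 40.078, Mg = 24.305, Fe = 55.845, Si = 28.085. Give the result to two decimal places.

First mineral: 56.170 g Si in 207.713 g formula = 27.04 wt% Si.
Second mineral: 56.170 g Si in 216.547 g formula = 25.94 wt% Si.
27.04% − 25.94% gives a difference of 1.10 percentage points.

1.10 percentage points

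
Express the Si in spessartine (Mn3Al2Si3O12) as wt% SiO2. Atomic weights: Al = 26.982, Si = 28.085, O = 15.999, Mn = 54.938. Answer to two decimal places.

36.41 wt%

Formula mass = 495.021 g/mol.
3 Si → 3.0000 mol SiO2 per formula unit; M(SiO2) = 60.083, so SiO2 mass = 180.249 g.
180.249/495.021 × 100 = 36.41 wt%.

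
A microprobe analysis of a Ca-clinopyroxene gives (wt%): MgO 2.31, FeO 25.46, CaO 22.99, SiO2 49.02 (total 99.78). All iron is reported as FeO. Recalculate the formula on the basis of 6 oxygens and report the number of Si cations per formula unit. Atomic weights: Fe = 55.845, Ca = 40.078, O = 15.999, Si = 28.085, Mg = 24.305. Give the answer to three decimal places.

MgO: 2.31/40.304 = 0.05731 mol → 0.05731 mol Mg, 0.05731 mol O.
FeO: 25.46/71.844 = 0.35438 mol → 0.35438 mol Fe, 0.35438 mol O.
CaO: 22.99/56.077 = 0.40997 mol → 0.40997 mol Ca, 0.40997 mol O.
SiO2: 49.02/60.083 = 0.81587 mol → 0.81587 mol Si, 1.63174 mol O.
Total oxygen = 2.45340 mol. Normalization factor = 6/2.45340 = 2.44559.
Si per 6 O = 0.81587 × 2.44559 = 1.995.

1.995 Si apfu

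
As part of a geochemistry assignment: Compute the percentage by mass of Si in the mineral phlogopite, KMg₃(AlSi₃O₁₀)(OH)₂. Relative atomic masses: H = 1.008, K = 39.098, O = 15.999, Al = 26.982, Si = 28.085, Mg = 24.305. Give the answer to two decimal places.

20.19 mass %

Molar mass of KMg₃(AlSi₃O₁₀)(OH)₂: 1·39.098 + 3·24.305 + 1·26.982 + 3·28.085 + 12·15.999 + 2·1.008 = 417.254 g/mol.
Mass of Si per formula unit: 3 × 28.085 = 84.255 g.
Weight fraction Si = 84.255 / 417.254 = 0.2019.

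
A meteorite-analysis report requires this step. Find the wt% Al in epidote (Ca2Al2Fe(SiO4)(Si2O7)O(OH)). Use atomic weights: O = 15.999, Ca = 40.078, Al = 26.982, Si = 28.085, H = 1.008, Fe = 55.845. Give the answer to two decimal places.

M(Ca2Al2Fe(SiO4)(Si2O7)O(OH)) = 483.215 g/mol.
Al contributes 2 × 26.982 = 53.964 g per mole.
53.964/483.215 = 0.1117 → 11.17%.

11.17 wt%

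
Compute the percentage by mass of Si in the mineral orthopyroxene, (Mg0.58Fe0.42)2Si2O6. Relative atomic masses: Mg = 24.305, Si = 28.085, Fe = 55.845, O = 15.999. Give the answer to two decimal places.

24.72 weight percent

Formula mass = 1.16*24.305 + 0.84*55.845 + 2*28.085 + 6*15.999 = 227.268 g/mol, of which 56.170 g is Si.
So Si makes up 56.170/227.268 = 0.2472 of the mass, i.e. 24.72%.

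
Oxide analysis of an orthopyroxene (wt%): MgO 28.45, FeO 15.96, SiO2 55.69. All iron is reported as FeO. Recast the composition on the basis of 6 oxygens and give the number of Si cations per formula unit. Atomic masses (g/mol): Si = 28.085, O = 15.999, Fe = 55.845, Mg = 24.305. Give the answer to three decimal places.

MgO (M=40.304): mol = 0.70589; Mg = 0.70589, O = 0.70589.
FeO (M=71.844): mol = 0.22215; Fe = 0.22215, O = 0.22215.
SiO2 (M=60.083): mol = 0.92688; Si = 0.92688, O = 1.85376.
ΣO = 2.78180; factor = 6/ΣO = 2.15688.
Si apfu = 0.92688 × 2.15688 = 1.999.

1.999 Si apfu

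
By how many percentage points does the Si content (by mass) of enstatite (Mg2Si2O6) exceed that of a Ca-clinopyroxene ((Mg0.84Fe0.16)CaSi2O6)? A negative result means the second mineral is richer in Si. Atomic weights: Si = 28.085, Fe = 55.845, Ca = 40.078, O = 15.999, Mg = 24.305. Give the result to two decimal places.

2.63 percentage points

M(Mg2Si2O6) = 200.774 g/mol, so wt% Si = 56.170/200.774 × 100 = 27.98%.
M((Mg0.84Fe0.16)CaSi2O6) = 221.593 g/mol, so wt% Si = 56.170/221.593 × 100 = 25.35%.
27.98 − 25.35 = 2.63 pp.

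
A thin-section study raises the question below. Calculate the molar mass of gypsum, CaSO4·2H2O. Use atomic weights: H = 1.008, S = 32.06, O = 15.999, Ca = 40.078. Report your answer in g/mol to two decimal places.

Ca: 1 × 40.078 = 40.0780
S: 1 × 32.06 = 32.0600
O: 6 × 15.999 = 95.9940
H: 4 × 1.008 = 4.0320
Summing the contributions gives the formula mass.

172.16 g/mol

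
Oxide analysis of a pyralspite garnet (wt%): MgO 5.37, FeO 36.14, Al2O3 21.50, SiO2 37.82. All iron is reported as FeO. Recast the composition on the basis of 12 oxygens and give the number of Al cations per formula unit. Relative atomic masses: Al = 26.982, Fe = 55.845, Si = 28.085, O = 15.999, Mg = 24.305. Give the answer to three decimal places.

MgO: 5.37/40.304 = 0.13324 mol → 0.13324 mol Mg, 0.13324 mol O.
FeO: 36.14/71.844 = 0.50303 mol → 0.50303 mol Fe, 0.50303 mol O.
Al2O3: 21.50/101.961 = 0.21086 mol → 0.42172 mol Al, 0.63258 mol O.
SiO2: 37.82/60.083 = 0.62946 mol → 0.62946 mol Si, 1.25892 mol O.
Total oxygen = 2.52777 mol. Normalization factor = 12/2.52777 = 4.74727.
Al per 12 O = 0.42172 × 4.74727 = 2.002.

2.002 Al apfu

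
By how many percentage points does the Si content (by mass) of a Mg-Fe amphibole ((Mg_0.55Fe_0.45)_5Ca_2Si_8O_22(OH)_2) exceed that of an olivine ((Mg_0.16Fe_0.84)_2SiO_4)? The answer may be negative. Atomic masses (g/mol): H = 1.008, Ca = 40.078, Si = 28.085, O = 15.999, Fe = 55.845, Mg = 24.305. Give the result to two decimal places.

10.94 percentage points

M((Mg_0.55Fe_0.45)_5Ca_2Si_8O_22(OH)_2) = 883.318 g/mol, so wt% Si = 224.680/883.318 × 100 = 25.44%.
M((Mg_0.16Fe_0.84)_2SiO_4) = 193.678 g/mol, so wt% Si = 28.085/193.678 × 100 = 14.50%.
25.44 − 14.50 = 10.94 pp.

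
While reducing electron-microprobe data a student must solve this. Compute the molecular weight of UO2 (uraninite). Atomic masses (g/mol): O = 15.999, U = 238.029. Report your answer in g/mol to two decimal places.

The formula mass is the sum 1·238.029 + 2·15.999.

270.03 g/mol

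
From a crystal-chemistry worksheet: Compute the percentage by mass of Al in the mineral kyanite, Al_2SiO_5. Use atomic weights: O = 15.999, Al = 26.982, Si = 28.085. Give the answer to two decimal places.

Molar mass of Al_2SiO_5: 2*26.982 + 1*28.085 + 5*15.999 = 162.044 g/mol.
Mass of Al per formula unit: 2 × 26.982 = 53.964 g.
Weight fraction Al = 53.964 / 162.044 = 0.3330.

33.30 wt%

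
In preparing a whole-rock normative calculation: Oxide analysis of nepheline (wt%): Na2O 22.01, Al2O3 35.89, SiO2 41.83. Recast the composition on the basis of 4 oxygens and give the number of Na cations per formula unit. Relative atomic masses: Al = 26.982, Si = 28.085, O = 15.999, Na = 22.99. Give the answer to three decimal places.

1.013 Na apfu

Na2O (M=61.979): mol = 0.35512; Na = 0.71024, O = 0.35512.
Al2O3 (M=101.961): mol = 0.35200; Al = 0.70400, O = 1.05600.
SiO2 (M=60.083): mol = 0.69620; Si = 0.69620, O = 1.39240.
ΣO = 2.80352; factor = 4/ΣO = 1.42678.
Na apfu = 0.71024 × 1.42678 = 1.013.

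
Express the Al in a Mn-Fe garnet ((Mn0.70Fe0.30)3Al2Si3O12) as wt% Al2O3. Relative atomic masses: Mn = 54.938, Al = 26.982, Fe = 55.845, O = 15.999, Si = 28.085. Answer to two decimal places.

Molar mass of (Mn0.70Fe0.30)3Al2Si3O12 = 2.10*54.938 + 0.90*55.845 + 2*26.982 + 3*28.085 + 12*15.999 = 495.837 g/mol.
Each formula unit contains 2 Al, equivalent to 2/2 = 1.0000 mol Al2O3.
M(Al2O3) = 2×26.982 + 3×15.999 = 101.961 g/mol.
Mass of Al2O3 per formula unit = 1.0000 × 101.961 = 101.961 g.
Al2O3 wt% = 101.961 / 495.837 × 100 = 20.56%.

20.56 wt%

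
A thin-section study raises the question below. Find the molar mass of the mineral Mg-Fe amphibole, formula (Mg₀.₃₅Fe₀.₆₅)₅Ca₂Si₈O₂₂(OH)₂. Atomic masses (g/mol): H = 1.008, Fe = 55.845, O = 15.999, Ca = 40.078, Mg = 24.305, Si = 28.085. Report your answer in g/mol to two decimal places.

914.86 g/mol

The formula mass is the sum 1.75×24.305 + 3.25×55.845 + 2×40.078 + 8×28.085 + 24×15.999 + 2×1.008.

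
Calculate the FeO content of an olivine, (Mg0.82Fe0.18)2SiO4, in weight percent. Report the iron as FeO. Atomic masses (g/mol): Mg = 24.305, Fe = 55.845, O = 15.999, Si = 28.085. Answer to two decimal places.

17.01 wt%

Formula mass = 152.045 g/mol.
0.36 Fe → 0.3600 mol FeO per formula unit; M(FeO) = 71.844, so FeO mass = 25.864 g.
25.864/152.045 × 100 = 17.01 wt%.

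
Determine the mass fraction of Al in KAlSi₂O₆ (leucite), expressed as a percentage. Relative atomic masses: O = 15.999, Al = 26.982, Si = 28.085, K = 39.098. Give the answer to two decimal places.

M(KAlSi₂O₆) = 218.244 g/mol.
Al contributes 1 × 26.982 = 26.982 g per mole.
26.982/218.244 = 0.1236 → 12.36%.

12.36 weight percent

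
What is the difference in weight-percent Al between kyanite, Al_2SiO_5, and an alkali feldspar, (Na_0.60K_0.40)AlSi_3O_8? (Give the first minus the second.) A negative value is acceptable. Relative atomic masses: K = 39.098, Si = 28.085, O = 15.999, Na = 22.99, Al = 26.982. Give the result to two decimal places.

23.26 percentage points

M(Al_2SiO_5) = 162.044 g/mol, so wt% Al = 53.964/162.044 × 100 = 33.30%.
M((Na_0.60K_0.40)AlSi_3O_8) = 268.662 g/mol, so wt% Al = 26.982/268.662 × 100 = 10.04%.
33.30 − 10.04 = 23.26 pp.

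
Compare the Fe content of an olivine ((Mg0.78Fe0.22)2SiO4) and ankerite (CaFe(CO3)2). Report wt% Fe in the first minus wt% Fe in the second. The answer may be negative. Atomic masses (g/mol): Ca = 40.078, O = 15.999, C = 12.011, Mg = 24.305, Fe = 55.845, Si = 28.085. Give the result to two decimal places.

First mineral: 24.572 g Fe in 154.569 g formula = 15.90 wt% Fe.
Second mineral: 55.845 g Fe in 215.939 g formula = 25.86 wt% Fe.
15.90% − 25.86% gives a difference of -9.96 percentage points.

-9.96 percentage points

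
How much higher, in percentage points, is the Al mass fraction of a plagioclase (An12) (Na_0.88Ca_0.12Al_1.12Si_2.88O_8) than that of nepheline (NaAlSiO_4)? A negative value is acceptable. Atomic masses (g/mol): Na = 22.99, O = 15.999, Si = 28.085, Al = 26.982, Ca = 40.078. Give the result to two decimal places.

First mineral: 30.220 g Al in 264.137 g formula = 11.44 wt% Al.
Second mineral: 26.982 g Al in 142.053 g formula = 18.99 wt% Al.
11.44% − 18.99% gives a difference of -7.55 percentage points.

-7.55 percentage points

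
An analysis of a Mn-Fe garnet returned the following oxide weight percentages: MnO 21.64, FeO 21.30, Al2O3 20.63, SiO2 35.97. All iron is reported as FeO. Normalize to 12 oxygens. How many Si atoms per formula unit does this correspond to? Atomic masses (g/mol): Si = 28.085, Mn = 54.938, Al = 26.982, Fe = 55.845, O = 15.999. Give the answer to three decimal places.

2.986 Si apfu

MnO (M=70.937): mol = 0.30506; Mn = 0.30506, O = 0.30506.
FeO (M=71.844): mol = 0.29648; Fe = 0.29648, O = 0.29648.
Al2O3 (M=101.961): mol = 0.20233; Al = 0.40466, O = 0.60699.
SiO2 (M=60.083): mol = 0.59867; Si = 0.59867, O = 1.19734.
ΣO = 2.40587; factor = 12/ΣO = 4.98780.
Si apfu = 0.59867 × 4.98780 = 2.986.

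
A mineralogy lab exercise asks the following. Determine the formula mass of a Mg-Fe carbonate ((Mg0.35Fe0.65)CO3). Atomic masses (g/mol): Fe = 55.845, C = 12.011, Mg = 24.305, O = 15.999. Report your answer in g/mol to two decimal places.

104.81 g/mol

The formula mass is the sum 0.35·24.305 + 0.65·55.845 + 1·12.011 + 3·15.999.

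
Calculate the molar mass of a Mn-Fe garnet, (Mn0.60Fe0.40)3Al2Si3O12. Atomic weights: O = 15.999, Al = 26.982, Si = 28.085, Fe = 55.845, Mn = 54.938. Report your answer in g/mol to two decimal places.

496.11 g/mol

The formula mass is the sum 1.80(54.938) + 1.20(55.845) + 2(26.982) + 3(28.085) + 12(15.999).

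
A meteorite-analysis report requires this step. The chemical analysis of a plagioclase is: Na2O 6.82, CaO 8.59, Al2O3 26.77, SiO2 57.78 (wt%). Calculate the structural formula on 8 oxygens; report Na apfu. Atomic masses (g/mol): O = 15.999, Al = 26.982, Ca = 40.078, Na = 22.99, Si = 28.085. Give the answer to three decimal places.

6.82 wt% Na2O ÷ 61.979 g/mol = 0.11004 mol, giving 0.22008 Na and 0.11004 O.
8.59 wt% CaO ÷ 56.077 g/mol = 0.15318 mol, giving 0.15318 Ca and 0.15318 O.
26.77 wt% Al2O3 ÷ 101.961 g/mol = 0.26255 mol, giving 0.52510 Al and 0.78765 O.
57.78 wt% SiO2 ÷ 60.083 g/mol = 0.96167 mol, giving 0.96167 Si and 1.92334 O.
Oxygen sums to 2.97421; scaling by 8/2.97421 = 2.68979 puts the formula on 8 O.
Na: 0.22008 × 2.68979 = 0.592 atoms per formula unit.

0.592 Na apfu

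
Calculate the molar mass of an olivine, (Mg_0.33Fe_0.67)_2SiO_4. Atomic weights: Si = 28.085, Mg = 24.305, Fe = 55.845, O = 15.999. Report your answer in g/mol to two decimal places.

Mg: 0.66 × 24.305 = 16.0413
Fe: 1.34 × 55.845 = 74.8323
Si: 1 × 28.085 = 28.0850
O: 4 × 15.999 = 63.9960
Summing the contributions gives the formula mass.

182.95 g/mol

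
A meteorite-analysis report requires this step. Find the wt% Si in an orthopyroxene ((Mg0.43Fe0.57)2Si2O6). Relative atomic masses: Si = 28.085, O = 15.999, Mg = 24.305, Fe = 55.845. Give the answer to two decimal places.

23.73 mass %

Molar mass of (Mg0.43Fe0.57)2Si2O6: 0.86·24.305 + 1.14·55.845 + 2·28.085 + 6·15.999 = 236.730 g/mol.
Mass of Si per formula unit: 2 × 28.085 = 56.170 g.
Weight fraction Si = 56.170 / 236.730 = 0.2373.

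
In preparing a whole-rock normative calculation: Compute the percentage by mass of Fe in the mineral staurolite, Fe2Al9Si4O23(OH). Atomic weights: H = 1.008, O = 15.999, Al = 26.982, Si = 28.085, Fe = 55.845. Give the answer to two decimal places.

13.11 weight percent

Molar mass of Fe2Al9Si4O23(OH): 2·55.845 + 9·26.982 + 4·28.085 + 24·15.999 + 1·1.008 = 851.852 g/mol.
Mass of Fe per formula unit: 2 × 55.845 = 111.690 g.
Weight fraction Fe = 111.690 / 851.852 = 0.1311.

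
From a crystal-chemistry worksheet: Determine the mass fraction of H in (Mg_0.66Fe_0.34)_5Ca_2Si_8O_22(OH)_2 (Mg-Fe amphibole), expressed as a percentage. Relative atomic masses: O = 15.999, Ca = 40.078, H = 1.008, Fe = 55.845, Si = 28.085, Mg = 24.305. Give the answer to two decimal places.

0.23 weight percent

Formula mass = 3.30×24.305 + 1.70×55.845 + 2×40.078 + 8×28.085 + 24×15.999 + 2×1.008 = 865.971 g/mol, of which 2.016 g is H.
So H makes up 2.016/865.971 = 0.0023 of the mass, i.e. 0.23%.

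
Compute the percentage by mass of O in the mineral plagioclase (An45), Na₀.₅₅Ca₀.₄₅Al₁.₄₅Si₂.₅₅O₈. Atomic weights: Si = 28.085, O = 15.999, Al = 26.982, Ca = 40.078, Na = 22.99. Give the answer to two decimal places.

47.51 mass %

Formula mass = 0.55·22.99 + 0.45·40.078 + 1.45·26.982 + 2.55·28.085 + 8·15.999 = 269.412 g/mol, of which 127.992 g is O.
So O makes up 127.992/269.412 = 0.4751 of the mass, i.e. 47.51%.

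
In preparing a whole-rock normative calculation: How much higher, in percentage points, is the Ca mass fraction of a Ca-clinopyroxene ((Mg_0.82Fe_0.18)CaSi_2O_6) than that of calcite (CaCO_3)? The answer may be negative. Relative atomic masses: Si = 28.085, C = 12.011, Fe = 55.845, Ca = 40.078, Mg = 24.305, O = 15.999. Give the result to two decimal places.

First mineral: 40.078 g Ca in 222.224 g formula = 18.03 wt% Ca.
Second mineral: 40.078 g Ca in 100.086 g formula = 40.04 wt% Ca.
18.03% − 40.04% gives a difference of -22.01 percentage points.

-22.01 percentage points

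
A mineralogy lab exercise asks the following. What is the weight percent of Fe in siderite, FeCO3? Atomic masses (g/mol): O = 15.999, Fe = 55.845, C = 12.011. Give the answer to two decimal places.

48.20 mass %

Molar mass of FeCO3: 1*55.845 + 1*12.011 + 3*15.999 = 115.853 g/mol.
Mass of Fe per formula unit: 1 × 55.845 = 55.845 g.
Weight fraction Fe = 55.845 / 115.853 = 0.4820.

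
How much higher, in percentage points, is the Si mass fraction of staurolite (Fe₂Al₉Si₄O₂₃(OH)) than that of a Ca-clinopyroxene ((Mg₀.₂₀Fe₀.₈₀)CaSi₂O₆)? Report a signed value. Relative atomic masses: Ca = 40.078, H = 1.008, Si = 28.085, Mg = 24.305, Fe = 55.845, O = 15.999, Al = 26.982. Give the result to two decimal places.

-10.04 percentage points

M(Fe₂Al₉Si₄O₂₃(OH)) = 851.852 g/mol, so wt% Si = 112.340/851.852 × 100 = 13.19%.
M((Mg₀.₂₀Fe₀.₈₀)CaSi₂O₆) = 241.779 g/mol, so wt% Si = 56.170/241.779 × 100 = 23.23%.
13.19 − 23.23 = -10.04 pp.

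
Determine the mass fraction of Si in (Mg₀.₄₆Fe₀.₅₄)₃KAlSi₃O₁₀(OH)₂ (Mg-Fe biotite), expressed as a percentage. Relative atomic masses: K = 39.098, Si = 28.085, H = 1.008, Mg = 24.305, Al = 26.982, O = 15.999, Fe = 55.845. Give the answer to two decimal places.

M((Mg₀.₄₆Fe₀.₅₄)₃KAlSi₃O₁₀(OH)₂) = 468.349 g/mol.
Si contributes 3 × 28.085 = 84.255 g per mole.
84.255/468.349 = 0.1799 → 17.99%.

17.99 wt%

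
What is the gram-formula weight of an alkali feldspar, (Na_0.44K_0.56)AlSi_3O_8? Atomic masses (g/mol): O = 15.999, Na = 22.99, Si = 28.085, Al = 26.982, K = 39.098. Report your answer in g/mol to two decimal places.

M = 0.44(22.99) + 0.56(39.098) + 1(26.982) + 3(28.085) + 8(15.999)

271.24 g/mol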